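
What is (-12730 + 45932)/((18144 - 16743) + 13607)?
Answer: 16601/7504 ≈ 2.2123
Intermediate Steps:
(-12730 + 45932)/((18144 - 16743) + 13607) = 33202/(1401 + 13607) = 33202/15008 = 33202*(1/15008) = 16601/7504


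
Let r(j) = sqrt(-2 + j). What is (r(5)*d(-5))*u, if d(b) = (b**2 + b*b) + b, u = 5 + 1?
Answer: 270*sqrt(3) ≈ 467.65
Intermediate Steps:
u = 6
d(b) = b + 2*b**2 (d(b) = (b**2 + b**2) + b = 2*b**2 + b = b + 2*b**2)
(r(5)*d(-5))*u = (sqrt(-2 + 5)*(-5*(1 + 2*(-5))))*6 = (sqrt(3)*(-5*(1 - 10)))*6 = (sqrt(3)*(-5*(-9)))*6 = (sqrt(3)*45)*6 = (45*sqrt(3))*6 = 270*sqrt(3)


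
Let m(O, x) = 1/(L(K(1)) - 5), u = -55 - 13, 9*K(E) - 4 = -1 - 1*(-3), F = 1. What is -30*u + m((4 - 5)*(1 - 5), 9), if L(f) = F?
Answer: 8159/4 ≈ 2039.8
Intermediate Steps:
K(E) = 2/3 (K(E) = 4/9 + (-1 - 1*(-3))/9 = 4/9 + (-1 + 3)/9 = 4/9 + (1/9)*2 = 4/9 + 2/9 = 2/3)
L(f) = 1
u = -68
m(O, x) = -1/4 (m(O, x) = 1/(1 - 5) = 1/(-4) = -1/4)
-30*u + m((4 - 5)*(1 - 5), 9) = -30*(-68) - 1/4 = 2040 - 1/4 = 8159/4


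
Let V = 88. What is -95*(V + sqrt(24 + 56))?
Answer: -8360 - 380*sqrt(5) ≈ -9209.7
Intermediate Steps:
-95*(V + sqrt(24 + 56)) = -95*(88 + sqrt(24 + 56)) = -95*(88 + sqrt(80)) = -95*(88 + 4*sqrt(5)) = -8360 - 380*sqrt(5)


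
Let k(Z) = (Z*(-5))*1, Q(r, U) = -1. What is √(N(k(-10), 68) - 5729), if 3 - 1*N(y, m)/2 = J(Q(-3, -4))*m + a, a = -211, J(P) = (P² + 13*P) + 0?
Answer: I*√3669 ≈ 60.572*I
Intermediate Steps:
k(Z) = -5*Z (k(Z) = -5*Z*1 = -5*Z)
J(P) = P² + 13*P
N(y, m) = 428 + 24*m (N(y, m) = 6 - 2*((-(13 - 1))*m - 211) = 6 - 2*((-1*12)*m - 211) = 6 - 2*(-12*m - 211) = 6 - 2*(-211 - 12*m) = 6 + (422 + 24*m) = 428 + 24*m)
√(N(k(-10), 68) - 5729) = √((428 + 24*68) - 5729) = √((428 + 1632) - 5729) = √(2060 - 5729) = √(-3669) = I*√3669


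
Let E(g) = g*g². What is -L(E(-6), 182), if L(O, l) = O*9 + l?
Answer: 1762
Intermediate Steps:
E(g) = g³
L(O, l) = l + 9*O (L(O, l) = 9*O + l = l + 9*O)
-L(E(-6), 182) = -(182 + 9*(-6)³) = -(182 + 9*(-216)) = -(182 - 1944) = -1*(-1762) = 1762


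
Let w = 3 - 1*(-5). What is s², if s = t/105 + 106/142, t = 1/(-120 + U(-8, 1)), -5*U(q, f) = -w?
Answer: 434050380625/779109859584 ≈ 0.55711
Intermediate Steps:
w = 8 (w = 3 + 5 = 8)
U(q, f) = 8/5 (U(q, f) = -(-1)*8/5 = -⅕*(-8) = 8/5)
t = -5/592 (t = 1/(-120 + 8/5) = 1/(-592/5) = -5/592 ≈ -0.0084459)
s = 658825/882672 (s = -5/592/105 + 106/142 = -5/592*1/105 + 106*(1/142) = -1/12432 + 53/71 = 658825/882672 ≈ 0.74640)
s² = (658825/882672)² = 434050380625/779109859584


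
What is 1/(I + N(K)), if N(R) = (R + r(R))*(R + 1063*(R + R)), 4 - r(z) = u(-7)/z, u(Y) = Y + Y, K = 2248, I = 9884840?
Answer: 1/10777843610 ≈ 9.2783e-11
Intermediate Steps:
u(Y) = 2*Y
r(z) = 4 + 14/z (r(z) = 4 - 2*(-7)/z = 4 - (-14)/z = 4 + 14/z)
N(R) = 2127*R*(4 + R + 14/R) (N(R) = (R + (4 + 14/R))*(R + 1063*(R + R)) = (4 + R + 14/R)*(R + 1063*(2*R)) = (4 + R + 14/R)*(R + 2126*R) = (4 + R + 14/R)*(2127*R) = 2127*R*(4 + R + 14/R))
1/(I + N(K)) = 1/(9884840 + (29778 + 2127*2248*(4 + 2248))) = 1/(9884840 + (29778 + 2127*2248*2252)) = 1/(9884840 + (29778 + 10767928992)) = 1/(9884840 + 10767958770) = 1/10777843610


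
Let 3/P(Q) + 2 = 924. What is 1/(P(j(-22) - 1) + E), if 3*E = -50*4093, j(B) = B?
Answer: -2766/188687291 ≈ -1.4659e-5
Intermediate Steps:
P(Q) = 3/922 (P(Q) = 3/(-2 + 924) = 3/922)
E = -204650/3 (E = (-50*4093)/3 = (⅓)*(-204650) = -204650/3 ≈ -68217.)
1/(P(j(-22) - 1) + E) = 1/(3/922 - 204650/3) = 1/(-188687291/2766) = -2766/188687291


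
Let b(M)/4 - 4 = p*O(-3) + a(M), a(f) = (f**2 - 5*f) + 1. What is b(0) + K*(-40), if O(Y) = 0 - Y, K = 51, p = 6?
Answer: -1948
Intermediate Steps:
a(f) = 1 + f**2 - 5*f
O(Y) = -Y
b(M) = 92 - 20*M + 4*M**2 (b(M) = 16 + 4*(6*(-1*(-3)) + (1 + M**2 - 5*M)) = 16 + 4*(6*3 + (1 + M**2 - 5*M)) = 16 + 4*(18 + (1 + M**2 - 5*M)) = 16 + 4*(19 + M**2 - 5*M) = 16 + (76 - 20*M + 4*M**2) = 92 - 20*M + 4*M**2)
b(0) + K*(-40) = (92 - 20*0 + 4*0**2) + 51*(-40) = (92 + 0 + 4*0) - 2040 = (92 + 0 + 0) - 2040 = 92 - 2040 = -1948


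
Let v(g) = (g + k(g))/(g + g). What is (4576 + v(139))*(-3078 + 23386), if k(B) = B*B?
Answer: 94350968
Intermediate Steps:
k(B) = B**2
v(g) = (g + g**2)/(2*g) (v(g) = (g + g**2)/(g + g) = (g + g**2)/((2*g)) = (g + g**2)*(1/(2*g)) = (g + g**2)/(2*g))
(4576 + v(139))*(-3078 + 23386) = (4576 + (1/2 + (1/2)*139))*(-3078 + 23386) = (4576 + (1/2 + 139/2))*20308 = (4576 + 70)*20308 = 4646*20308 = 94350968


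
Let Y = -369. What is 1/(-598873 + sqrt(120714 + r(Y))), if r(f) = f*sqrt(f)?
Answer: 1/(-598873 + sqrt(3)*sqrt(40238 - 369*I*sqrt(41))) ≈ -1.6708e-6 + 3.0e-11*I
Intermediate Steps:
r(f) = f**(3/2)
1/(-598873 + sqrt(120714 + r(Y))) = 1/(-598873 + sqrt(120714 + (-369)**(3/2))) = 1/(-598873 + sqrt(120714 - 1107*I*sqrt(41)))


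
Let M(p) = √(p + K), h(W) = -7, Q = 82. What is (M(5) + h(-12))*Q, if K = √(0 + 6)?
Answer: -574 + 82*√(5 + √6) ≈ -350.19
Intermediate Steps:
K = √6 ≈ 2.4495
M(p) = √(p + √6)
(M(5) + h(-12))*Q = (√(5 + √6) - 7)*82 = (-7 + √(5 + √6))*82 = -574 + 82*√(5 + √6)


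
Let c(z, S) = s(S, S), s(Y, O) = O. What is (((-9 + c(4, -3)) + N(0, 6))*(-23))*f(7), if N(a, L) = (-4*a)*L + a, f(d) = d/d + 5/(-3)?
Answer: -184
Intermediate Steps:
f(d) = -⅔ (f(d) = 1 + 5*(-⅓) = 1 - 5/3 = -⅔)
N(a, L) = a - 4*L*a (N(a, L) = -4*L*a + a = a - 4*L*a)
c(z, S) = S
(((-9 + c(4, -3)) + N(0, 6))*(-23))*f(7) = (((-9 - 3) + 0*(1 - 4*6))*(-23))*(-⅔) = ((-12 + 0*(1 - 24))*(-23))*(-⅔) = ((-12 + 0*(-23))*(-23))*(-⅔) = ((-12 + 0)*(-23))*(-⅔) = -12*(-23)*(-⅔) = 276*(-⅔) = -184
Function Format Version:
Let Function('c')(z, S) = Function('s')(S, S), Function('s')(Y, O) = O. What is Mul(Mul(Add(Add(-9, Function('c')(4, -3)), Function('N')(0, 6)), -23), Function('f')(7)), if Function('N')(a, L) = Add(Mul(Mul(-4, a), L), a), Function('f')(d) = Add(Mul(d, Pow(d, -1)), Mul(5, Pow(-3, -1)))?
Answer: -184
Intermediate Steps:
Function('f')(d) = Rational(-2, 3) (Function('f')(d) = Add(1, Mul(5, Rational(-1, 3))) = Add(1, Rational(-5, 3)) = Rational(-2, 3))
Function('N')(a, L) = Add(a, Mul(-4, L, a)) (Function('N')(a, L) = Add(Mul(-4, L, a), a) = Add(a, Mul(-4, L, a)))
Function('c')(z, S) = S
Mul(Mul(Add(Add(-9, Function('c')(4, -3)), Function('N')(0, 6)), -23), Function('f')(7)) = Mul(Mul(Add(Add(-9, -3), Mul(0, Add(1, Mul(-4, 6)))), -23), Rational(-2, 3)) = Mul(Mul(Add(-12, Mul(0, Add(1, -24))), -23), Rational(-2, 3)) = Mul(Mul(Add(-12, Mul(0, -23)), -23), Rational(-2, 3)) = Mul(Mul(Add(-12, 0), -23), Rational(-2, 3)) = Mul(Mul(-12, -23), Rational(-2, 3)) = Mul(276, Rational(-2, 3)) = -184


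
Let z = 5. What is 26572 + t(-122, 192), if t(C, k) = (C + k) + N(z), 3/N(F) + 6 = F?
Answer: 26639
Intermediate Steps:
N(F) = 3/(-6 + F)
t(C, k) = -3 + C + k (t(C, k) = (C + k) + 3/(-6 + 5) = (C + k) + 3/(-1) = (C + k) + 3*(-1) = (C + k) - 3 = -3 + C + k)
26572 + t(-122, 192) = 26572 + (-3 - 122 + 192) = 26572 + 67 = 26639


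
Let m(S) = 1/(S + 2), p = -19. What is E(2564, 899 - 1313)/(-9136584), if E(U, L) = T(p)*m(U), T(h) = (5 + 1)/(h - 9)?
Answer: 1/109407547872 ≈ 9.1401e-12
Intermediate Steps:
m(S) = 1/(2 + S)
T(h) = 6/(-9 + h)
E(U, L) = -3/(14*(2 + U)) (E(U, L) = (6/(-9 - 19))/(2 + U) = (6/(-28))/(2 + U) = (6*(-1/28))/(2 + U) = -3/(14*(2 + U)))
E(2564, 899 - 1313)/(-9136584) = -3/(28 + 14*2564)/(-9136584) = -3/(28 + 35896)*(-1/9136584) = -3/35924*(-1/9136584) = 1/109407547872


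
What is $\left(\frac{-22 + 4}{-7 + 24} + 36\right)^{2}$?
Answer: $\frac{352836}{289} \approx 1220.9$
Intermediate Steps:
$\left(\frac{-22 + 4}{-7 + 24} + 36\right)^{2} = \left(- \frac{18}{17} + 36\right)^{2} = \left(\frac{594}{17}\right)^{2} = \frac{352836}{289}$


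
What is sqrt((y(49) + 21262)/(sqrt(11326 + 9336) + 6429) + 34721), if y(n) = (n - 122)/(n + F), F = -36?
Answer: sqrt(37727993550 + 5867849*sqrt(20662))/(13*sqrt(6429 + sqrt(20662))) ≈ 186.34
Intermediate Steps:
y(n) = (-122 + n)/(-36 + n) (y(n) = (n - 122)/(n - 36) = (-122 + n)/(-36 + n))
sqrt((y(49) + 21262)/(sqrt(11326 + 9336) + 6429) + 34721) = sqrt(((-122 + 49)/(-36 + 49) + 21262)/(sqrt(11326 + 9336) + 6429) + 34721) = sqrt((-73/13 + 21262)/(sqrt(20662) + 6429) + 34721) = sqrt(((1/13)*(-73) + 21262)/(6429 + sqrt(20662)) + 34721) = sqrt((-73/13 + 21262)/(6429 + sqrt(20662)) + 34721) = sqrt(276333/(13*(6429 + sqrt(20662))) + 34721) = sqrt(34721 + 276333/(13*(6429 + sqrt(20662))))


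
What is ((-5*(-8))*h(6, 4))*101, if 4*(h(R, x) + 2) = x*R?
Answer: 16160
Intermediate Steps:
h(R, x) = -2 + R*x/4 (h(R, x) = -2 + (x*R)/4 = -2 + (R*x)/4 = -2 + R*x/4)
((-5*(-8))*h(6, 4))*101 = ((-5*(-8))*(-2 + (1/4)*6*4))*101 = (40*(-2 + 6))*101 = (40*4)*101 = 160*101 = 16160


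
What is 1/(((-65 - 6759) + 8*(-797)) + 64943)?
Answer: 1/51743 ≈ 1.9326e-5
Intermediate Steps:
1/(((-65 - 6759) + 8*(-797)) + 64943) = 1/((-6824 - 6376) + 64943) = 1/(-13200 + 64943) = 1/51743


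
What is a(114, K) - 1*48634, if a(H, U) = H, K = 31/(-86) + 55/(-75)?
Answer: -48520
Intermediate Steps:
K = -1411/1290 (K = 31*(-1/86) + 55*(-1/75) = -31/86 - 11/15 = -1411/1290 ≈ -1.0938)
a(114, K) - 1*48634 = 114 - 1*48634 = 114 - 48634 = -48520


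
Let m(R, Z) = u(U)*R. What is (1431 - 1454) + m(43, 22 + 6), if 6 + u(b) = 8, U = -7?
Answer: 63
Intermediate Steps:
u(b) = 2 (u(b) = -6 + 8 = 2)
m(R, Z) = 2*R
(1431 - 1454) + m(43, 22 + 6) = (1431 - 1454) + 2*43 = -23 + 86 = 63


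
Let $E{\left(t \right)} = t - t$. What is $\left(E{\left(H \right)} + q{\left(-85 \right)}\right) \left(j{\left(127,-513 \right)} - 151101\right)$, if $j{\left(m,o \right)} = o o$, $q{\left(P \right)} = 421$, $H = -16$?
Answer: $47180628$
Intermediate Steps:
$j{\left(m,o \right)} = o^{2}$
$E{\left(t \right)} = 0$
$\left(E{\left(H \right)} + q{\left(-85 \right)}\right) \left(j{\left(127,-513 \right)} - 151101\right) = \left(0 + 421\right) \left(\left(-513\right)^{2} - 151101\right) = 421 \left(263169 - 151101\right) = 421 \cdot 112068 = 47180628$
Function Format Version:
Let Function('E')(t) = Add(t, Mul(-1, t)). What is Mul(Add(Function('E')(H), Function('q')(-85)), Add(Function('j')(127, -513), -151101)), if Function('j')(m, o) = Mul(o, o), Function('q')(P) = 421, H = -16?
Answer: 47180628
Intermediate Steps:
Function('j')(m, o) = Pow(o, 2)
Function('E')(t) = 0
Mul(Add(Function('E')(H), Function('q')(-85)), Add(Function('j')(127, -513), -151101)) = Mul(Add(0, 421), Add(Pow(-513, 2), -151101)) = Mul(421, Add(263169, -151101)) = Mul(421, 112068) = 47180628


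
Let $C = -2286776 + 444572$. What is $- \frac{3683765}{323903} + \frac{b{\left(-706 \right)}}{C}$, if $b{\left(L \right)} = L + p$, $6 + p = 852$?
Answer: $- \frac{242367570160}{21310550079} \approx -11.373$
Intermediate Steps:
$C = -1842204$
$p = 846$ ($p = -6 + 852 = 846$)
$b{\left(L \right)} = 846 + L$ ($b{\left(L \right)} = L + 846 = 846 + L$)
$- \frac{3683765}{323903} + \frac{b{\left(-706 \right)}}{C} = - \frac{3683765}{323903} + \frac{846 - 706}{-1842204} = \left(-3683765\right) \frac{1}{323903} + 140 \left(- \frac{1}{1842204}\right) = - \frac{3683765}{323903} - \frac{5}{65793} = - \frac{242367570160}{21310550079}$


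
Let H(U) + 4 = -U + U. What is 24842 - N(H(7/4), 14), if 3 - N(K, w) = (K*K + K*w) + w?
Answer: 24813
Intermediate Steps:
H(U) = -4 (H(U) = -4 + (-U + U) = -4 + 0 = -4)
N(K, w) = 3 - w - K² - K*w (N(K, w) = 3 - ((K*K + K*w) + w) = 3 - ((K² + K*w) + w) = 3 - (w + K² + K*w) = 3 + (-w - K² - K*w) = 3 - w - K² - K*w)
24842 - N(H(7/4), 14) = 24842 - (3 - 1*14 - 1*(-4)² - 1*(-4)*14) = 24842 - (3 - 14 - 1*16 + 56) = 24842 - (3 - 14 - 16 + 56) = 24842 - 1*29 = 24842 - 29 = 24813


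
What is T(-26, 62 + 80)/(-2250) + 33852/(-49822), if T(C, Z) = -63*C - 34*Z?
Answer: 4138259/5604975 ≈ 0.73832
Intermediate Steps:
T(-26, 62 + 80)/(-2250) + 33852/(-49822) = (-63*(-26) - 34*(62 + 80))/(-2250) + 33852/(-49822) = (1638 - 34*142)*(-1/2250) + 33852*(-1/49822) = (1638 - 4828)*(-1/2250) - 16926/24911 = -3190*(-1/2250) - 16926/24911 = 319/225 - 16926/24911 = 4138259/5604975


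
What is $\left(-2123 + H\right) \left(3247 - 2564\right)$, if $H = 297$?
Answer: $-1247158$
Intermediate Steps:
$\left(-2123 + H\right) \left(3247 - 2564\right) = \left(-2123 + 297\right) \left(3247 - 2564\right) = \left(-1826\right) 683 = -1247158$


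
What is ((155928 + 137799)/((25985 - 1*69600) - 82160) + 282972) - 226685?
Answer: 2359734566/41925 ≈ 56285.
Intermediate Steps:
((155928 + 137799)/((25985 - 1*69600) - 82160) + 282972) - 226685 = (293727/((25985 - 69600) - 82160) + 282972) - 226685 = (293727/(-43615 - 82160) + 282972) - 226685 = (293727/(-125775) + 282972) - 226685 = (293727*(-1/125775) + 282972) - 226685 = (-97909/41925 + 282972) - 226685 = 11863503191/41925 - 226685 = 2359734566/41925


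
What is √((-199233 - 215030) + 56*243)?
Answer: I*√400655 ≈ 632.97*I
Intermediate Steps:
√((-199233 - 215030) + 56*243) = √(-414263 + 13608) = √(-400655) = I*√400655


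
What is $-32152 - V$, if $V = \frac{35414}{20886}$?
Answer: $- \frac{335781043}{10443} \approx -32154.0$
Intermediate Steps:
$V = \frac{17707}{10443}$ ($V = 35414 \cdot \frac{1}{20886} = \frac{17707}{10443} \approx 1.6956$)
$-32152 - V = -32152 - \frac{17707}{10443} = - \frac{335781043}{10443}$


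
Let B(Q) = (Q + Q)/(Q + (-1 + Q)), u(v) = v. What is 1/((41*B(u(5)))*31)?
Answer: 9/12710 ≈ 0.00070810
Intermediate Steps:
B(Q) = 2*Q/(-1 + 2*Q) (B(Q) = (2*Q)/(-1 + 2*Q) = 2*Q/(-1 + 2*Q))
1/((41*B(u(5)))*31) = 1/((41*(2*5/(-1 + 2*5)))*31) = 1/((41*(2*5/(-1 + 10)))*31) = 1/((41*(2*5/9))*31) = 1/((41*(2*5*(1/9)))*31) = 1/((41*(10/9))*31) = 1/((410/9)*31) = 1/(12710/9) = 9/12710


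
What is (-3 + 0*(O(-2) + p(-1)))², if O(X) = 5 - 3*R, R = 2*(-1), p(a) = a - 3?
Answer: 9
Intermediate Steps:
p(a) = -3 + a
R = -2
O(X) = 11 (O(X) = 5 - 3*(-2) = 5 + 6 = 11)
(-3 + 0*(O(-2) + p(-1)))² = (-3 + 0*(11 + (-3 - 1)))² = (-3 + 0*(11 - 4))² = (-3 + 0*7)² = (-3 + 0)² = (-3)² = 9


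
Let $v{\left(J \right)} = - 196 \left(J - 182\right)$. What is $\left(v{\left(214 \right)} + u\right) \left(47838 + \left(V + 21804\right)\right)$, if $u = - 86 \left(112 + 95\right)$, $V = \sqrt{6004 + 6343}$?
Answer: $-1676561508 - 24074 \sqrt{12347} \approx -1.6792 \cdot 10^{9}$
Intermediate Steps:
$V = \sqrt{12347} \approx 111.12$
$u = -17802$ ($u = \left(-86\right) 207 = -17802$)
$v{\left(J \right)} = 35672 - 196 J$ ($v{\left(J \right)} = - 196 \left(-182 + J\right) = 35672 - 196 J$)
$\left(v{\left(214 \right)} + u\right) \left(47838 + \left(V + 21804\right)\right) = \left(\left(35672 - 41944\right) - 17802\right) \left(47838 + \left(\sqrt{12347} + 21804\right)\right) = \left(\left(35672 - 41944\right) - 17802\right) \left(47838 + \left(21804 + \sqrt{12347}\right)\right) = \left(-6272 - 17802\right) \left(69642 + \sqrt{12347}\right) = - 24074 \left(69642 + \sqrt{12347}\right) = -1676561508 - 24074 \sqrt{12347}$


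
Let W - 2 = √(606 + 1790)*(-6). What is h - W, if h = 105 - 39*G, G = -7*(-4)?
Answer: -989 + 12*√599 ≈ -695.31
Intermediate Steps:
G = 28
h = -987 (h = 105 - 39*28 = 105 - 1092 = -987)
W = 2 - 12*√599 (W = 2 + √(606 + 1790)*(-6) = 2 + √2396*(-6) = 2 + (2*√599)*(-6) = 2 - 12*√599 ≈ -291.69)
h - W = -987 - (2 - 12*√599) = -987 + (-2 + 12*√599) = -989 + 12*√599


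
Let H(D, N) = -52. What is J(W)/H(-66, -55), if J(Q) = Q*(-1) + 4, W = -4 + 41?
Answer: 33/52 ≈ 0.63461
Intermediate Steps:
W = 37
J(Q) = 4 - Q (J(Q) = -Q + 4 = 4 - Q)
J(W)/H(-66, -55) = (4 - 1*37)/(-52) = (4 - 37)*(-1/52) = -33*(-1/52) = 33/52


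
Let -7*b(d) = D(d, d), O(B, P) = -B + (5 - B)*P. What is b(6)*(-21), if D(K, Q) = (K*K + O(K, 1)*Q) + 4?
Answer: -6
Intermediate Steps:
O(B, P) = -B + P*(5 - B)
D(K, Q) = 4 + K² + Q*(5 - 2*K) (D(K, Q) = (K*K + (-K + 5*1 - 1*K*1)*Q) + 4 = (K² + (-K + 5 - K)*Q) + 4 = (K² + (5 - 2*K)*Q) + 4 = (K² + Q*(5 - 2*K)) + 4 = 4 + K² + Q*(5 - 2*K))
b(d) = -4/7 - d²/7 + d*(-5 + 2*d)/7 (b(d) = -(4 + d² - d*(-5 + 2*d))/7 = -4/7 - d²/7 + d*(-5 + 2*d)/7)
b(6)*(-21) = (-4/7 - 5/7*6 + (⅐)*6²)*(-21) = (-4/7 - 30/7 + (⅐)*36)*(-21) = (-4/7 - 30/7 + 36/7)*(-21) = (2/7)*(-21) = -6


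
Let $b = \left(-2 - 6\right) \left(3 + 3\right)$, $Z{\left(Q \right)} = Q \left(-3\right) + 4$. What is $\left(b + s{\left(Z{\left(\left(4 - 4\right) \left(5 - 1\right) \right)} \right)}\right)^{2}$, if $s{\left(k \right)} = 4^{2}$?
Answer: $1024$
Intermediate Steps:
$Z{\left(Q \right)} = 4 - 3 Q$ ($Z{\left(Q \right)} = - 3 Q + 4 = 4 - 3 Q$)
$b = -48$ ($b = \left(-2 - 6\right) 6 = \left(-8\right) 6 = -48$)
$s{\left(k \right)} = 16$
$\left(b + s{\left(Z{\left(\left(4 - 4\right) \left(5 - 1\right) \right)} \right)}\right)^{2} = \left(-48 + 16\right)^{2} = \left(-32\right)^{2} = 1024$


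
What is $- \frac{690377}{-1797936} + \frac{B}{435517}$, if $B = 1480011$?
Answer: $\frac{2961635977205}{783031692912} \approx 3.7823$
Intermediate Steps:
$- \frac{690377}{-1797936} + \frac{B}{435517} = - \frac{690377}{-1797936} + \frac{1480011}{435517} = \left(-690377\right) \left(- \frac{1}{1797936}\right) + 1480011 \cdot \frac{1}{435517} = \frac{690377}{1797936} + \frac{1480011}{435517} = \frac{2961635977205}{783031692912}$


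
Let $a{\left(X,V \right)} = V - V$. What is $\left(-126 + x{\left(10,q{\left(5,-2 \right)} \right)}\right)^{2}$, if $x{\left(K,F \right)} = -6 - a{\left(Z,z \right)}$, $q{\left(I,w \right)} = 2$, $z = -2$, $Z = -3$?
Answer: $17424$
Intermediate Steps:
$a{\left(X,V \right)} = 0$
$x{\left(K,F \right)} = -6$ ($x{\left(K,F \right)} = -6 - 0 = -6 + 0 = -6$)
$\left(-126 + x{\left(10,q{\left(5,-2 \right)} \right)}\right)^{2} = \left(-126 - 6\right)^{2} = \left(-132\right)^{2} = 17424$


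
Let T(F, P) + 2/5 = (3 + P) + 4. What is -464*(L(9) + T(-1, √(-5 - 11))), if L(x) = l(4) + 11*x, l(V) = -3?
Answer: -238032/5 - 1856*I ≈ -47606.0 - 1856.0*I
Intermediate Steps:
T(F, P) = 33/5 + P (T(F, P) = -⅖ + ((3 + P) + 4) = -⅖ + (7 + P) = 33/5 + P)
L(x) = -3 + 11*x
-464*(L(9) + T(-1, √(-5 - 11))) = -464*((-3 + 11*9) + (33/5 + √(-5 - 11))) = -464*((-3 + 99) + (33/5 + √(-16))) = -464*(96 + (33/5 + 4*I)) = -464*(513/5 + 4*I) = -238032/5 - 1856*I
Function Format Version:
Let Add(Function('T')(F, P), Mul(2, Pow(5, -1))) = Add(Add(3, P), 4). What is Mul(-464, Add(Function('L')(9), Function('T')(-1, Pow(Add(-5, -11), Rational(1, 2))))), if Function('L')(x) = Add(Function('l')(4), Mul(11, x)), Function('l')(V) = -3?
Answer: Add(Rational(-238032, 5), Mul(-1856, I)) ≈ Add(-47606., Mul(-1856.0, I))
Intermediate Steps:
Function('T')(F, P) = Add(Rational(33, 5), P) (Function('T')(F, P) = Add(Rational(-2, 5), Add(Add(3, P), 4)) = Add(Rational(-2, 5), Add(7, P)) = Add(Rational(33, 5), P))
Function('L')(x) = Add(-3, Mul(11, x))
Mul(-464, Add(Function('L')(9), Function('T')(-1, Pow(Add(-5, -11), Rational(1, 2))))) = Mul(-464, Add(Add(-3, Mul(11, 9)), Add(Rational(33, 5), Pow(Add(-5, -11), Rational(1, 2))))) = Mul(-464, Add(Add(-3, 99), Add(Rational(33, 5), Pow(-16, Rational(1, 2))))) = Mul(-464, Add(96, Add(Rational(33, 5), Mul(4, I)))) = Mul(-464, Add(Rational(513, 5), Mul(4, I))) = Add(Rational(-238032, 5), Mul(-1856, I))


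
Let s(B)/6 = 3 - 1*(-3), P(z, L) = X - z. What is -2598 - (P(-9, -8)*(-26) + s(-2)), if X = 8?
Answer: -2192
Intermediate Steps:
P(z, L) = 8 - z
s(B) = 36 (s(B) = 6*(3 - 1*(-3)) = 6*(3 + 3) = 6*6 = 36)
-2598 - (P(-9, -8)*(-26) + s(-2)) = -2598 - ((8 - 1*(-9))*(-26) + 36) = -2598 - ((8 + 9)*(-26) + 36) = -2598 - (17*(-26) + 36) = -2598 - (-442 + 36) = -2598 - 1*(-406) = -2598 + 406 = -2192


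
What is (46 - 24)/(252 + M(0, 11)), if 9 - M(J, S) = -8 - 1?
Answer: 11/135 ≈ 0.081481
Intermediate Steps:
M(J, S) = 18 (M(J, S) = 9 - (-8 - 1) = 9 - 1*(-9) = 9 + 9 = 18)
(46 - 24)/(252 + M(0, 11)) = (46 - 24)/(252 + 18) = 22/270 = 22*(1/270) = 11/135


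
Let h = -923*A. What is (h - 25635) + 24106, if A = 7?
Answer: -7990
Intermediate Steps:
h = -6461 (h = -923*7 = -6461)
(h - 25635) + 24106 = (-6461 - 25635) + 24106 = -32096 + 24106 = -7990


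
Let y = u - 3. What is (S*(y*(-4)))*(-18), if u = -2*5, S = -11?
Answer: 10296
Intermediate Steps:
u = -10
y = -13 (y = -10 - 3 = -13)
(S*(y*(-4)))*(-18) = -(-143)*(-4)*(-18) = -11*52*(-18) = -572*(-18) = 10296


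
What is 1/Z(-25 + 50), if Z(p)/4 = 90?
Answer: 1/360 ≈ 0.0027778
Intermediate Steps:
Z(p) = 360 (Z(p) = 4*90 = 360)
1/Z(-25 + 50) = 1/360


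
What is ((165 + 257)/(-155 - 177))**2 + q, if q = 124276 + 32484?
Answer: 4319723081/27556 ≈ 1.5676e+5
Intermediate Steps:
q = 156760
((165 + 257)/(-155 - 177))**2 + q = ((165 + 257)/(-155 - 177))**2 + 156760 = (422/(-332))**2 + 156760 = (422*(-1/332))**2 + 156760 = (-211/166)**2 + 156760 = 44521/27556 + 156760 = 4319723081/27556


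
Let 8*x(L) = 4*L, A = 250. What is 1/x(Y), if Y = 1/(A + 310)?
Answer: 1120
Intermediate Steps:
Y = 1/560 (Y = 1/(250 + 310) = 1/560 ≈ 0.0017857)
x(L) = L/2 (x(L) = (4*L)/8 = L/2)
1/x(Y) = 1/((1/2)*(1/560)) = 1/(1/1120) = 1120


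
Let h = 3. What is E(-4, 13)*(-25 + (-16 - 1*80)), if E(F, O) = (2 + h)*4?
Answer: -2420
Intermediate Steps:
E(F, O) = 20 (E(F, O) = (2 + 3)*4 = 5*4 = 20)
E(-4, 13)*(-25 + (-16 - 1*80)) = 20*(-25 + (-16 - 1*80)) = 20*(-25 + (-16 - 80)) = 20*(-25 - 96) = 20*(-121) = -2420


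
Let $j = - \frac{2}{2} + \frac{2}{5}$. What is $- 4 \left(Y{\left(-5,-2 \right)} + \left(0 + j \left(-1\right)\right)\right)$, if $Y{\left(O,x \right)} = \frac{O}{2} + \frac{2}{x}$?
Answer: $\frac{58}{5} \approx 11.6$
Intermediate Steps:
$Y{\left(O,x \right)} = \frac{O}{2} + \frac{2}{x}$ ($Y{\left(O,x \right)} = O \frac{1}{2} + \frac{2}{x} = \frac{O}{2} + \frac{2}{x}$)
$j = - \frac{3}{5}$ ($j = \left(-2\right) \frac{1}{2} + 2 \cdot \frac{1}{5} = -1 + \frac{2}{5} = - \frac{3}{5} \approx -0.6$)
$- 4 \left(Y{\left(-5,-2 \right)} + \left(0 + j \left(-1\right)\right)\right) = - 4 \left(\left(\frac{1}{2} \left(-5\right) + \frac{2}{-2}\right) + \left(0 - - \frac{3}{5}\right)\right) = - 4 \left(\left(- \frac{5}{2} + 2 \left(- \frac{1}{2}\right)\right) + \left(0 + \frac{3}{5}\right)\right) = - 4 \left(\left(- \frac{5}{2} - 1\right) + \frac{3}{5}\right) = - 4 \left(- \frac{7}{2} + \frac{3}{5}\right) = \left(-4\right) \left(- \frac{29}{10}\right) = \frac{58}{5}$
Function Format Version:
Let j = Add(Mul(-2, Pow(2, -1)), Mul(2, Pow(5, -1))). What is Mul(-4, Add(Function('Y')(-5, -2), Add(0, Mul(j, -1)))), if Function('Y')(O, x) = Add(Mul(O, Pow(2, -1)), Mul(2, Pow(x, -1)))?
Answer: Rational(58, 5) ≈ 11.600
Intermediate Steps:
Function('Y')(O, x) = Add(Mul(Rational(1, 2), O), Mul(2, Pow(x, -1))) (Function('Y')(O, x) = Add(Mul(O, Rational(1, 2)), Mul(2, Pow(x, -1))) = Add(Mul(Rational(1, 2), O), Mul(2, Pow(x, -1))))
j = Rational(-3, 5) (j = Add(Mul(-2, Rational(1, 2)), Mul(2, Rational(1, 5))) = Add(-1, Rational(2, 5)) = Rational(-3, 5) ≈ -0.60000)
Mul(-4, Add(Function('Y')(-5, -2), Add(0, Mul(j, -1)))) = Mul(-4, Add(Add(Mul(Rational(1, 2), -5), Mul(2, Pow(-2, -1))), Add(0, Mul(Rational(-3, 5), -1)))) = Mul(-4, Add(Add(Rational(-5, 2), Mul(2, Rational(-1, 2))), Add(0, Rational(3, 5)))) = Mul(-4, Add(Add(Rational(-5, 2), -1), Rational(3, 5))) = Mul(-4, Add(Rational(-7, 2), Rational(3, 5))) = Mul(-4, Rational(-29, 10)) = Rational(58, 5)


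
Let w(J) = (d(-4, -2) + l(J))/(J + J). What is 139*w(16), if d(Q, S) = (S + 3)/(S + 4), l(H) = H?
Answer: 4587/64 ≈ 71.672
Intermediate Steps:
d(Q, S) = (3 + S)/(4 + S)
w(J) = (½ + J)/(2*J) (w(J) = ((3 - 2)/(4 - 2) + J)/(J + J) = (1/2 + J)/((2*J)) = ((½)*1 + J)*(1/(2*J)) = (½ + J)*(1/(2*J)) = (½ + J)/(2*J))
139*w(16) = 139*((¼)*(1 + 2*16)/16) = 139*((¼)*(1/16)*(1 + 32)) = 139*((¼)*(1/16)*33) = 139*(33/64) = 4587/64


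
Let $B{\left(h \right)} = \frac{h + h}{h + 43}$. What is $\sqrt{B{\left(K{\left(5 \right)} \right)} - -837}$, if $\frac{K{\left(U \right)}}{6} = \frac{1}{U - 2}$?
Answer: $\frac{\sqrt{188345}}{15} \approx 28.932$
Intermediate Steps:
$K{\left(U \right)} = \frac{6}{-2 + U}$ ($K{\left(U \right)} = \frac{6}{U - 2} = \frac{6}{-2 + U}$)
$B{\left(h \right)} = \frac{2 h}{43 + h}$
$\sqrt{B{\left(K{\left(5 \right)} \right)} - -837} = \sqrt{\frac{2 \frac{6}{-2 + 5}}{43 + \frac{6}{-2 + 5}} - -837} = \sqrt{\frac{2 \cdot \frac{6}{3}}{43 + \frac{6}{3}} + 837} = \sqrt{\frac{2 \cdot 6 \cdot \frac{1}{3}}{43 + 6 \cdot \frac{1}{3}} + 837} = \sqrt{2 \cdot 2 \frac{1}{43 + 2} + 837} = \sqrt{2 \cdot 2 \cdot \frac{1}{45} + 837} = \sqrt{\frac{4}{45} + 837} = \sqrt{\frac{37669}{45}} = \frac{\sqrt{188345}}{15}$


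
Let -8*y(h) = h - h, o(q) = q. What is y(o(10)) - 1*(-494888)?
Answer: 494888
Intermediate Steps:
y(h) = 0 (y(h) = -(h - h)/8 = -1/8*0 = 0)
y(o(10)) - 1*(-494888) = 0 - 1*(-494888) = 0 + 494888 = 494888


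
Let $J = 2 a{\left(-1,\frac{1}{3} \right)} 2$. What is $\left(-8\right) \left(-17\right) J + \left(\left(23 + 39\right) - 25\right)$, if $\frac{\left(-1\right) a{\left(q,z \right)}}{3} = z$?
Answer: $-507$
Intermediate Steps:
$a{\left(q,z \right)} = - 3 z$
$J = -4$ ($J = 2 \left(- \frac{3}{3}\right) 2 = 2 \left(\left(-3\right) \frac{1}{3}\right) 2 = 2 \left(-1\right) 2 = \left(-2\right) 2 = -4$)
$\left(-8\right) \left(-17\right) J + \left(\left(23 + 39\right) - 25\right) = \left(-8\right) \left(-17\right) \left(-4\right) + \left(\left(23 + 39\right) - 25\right) = 136 \left(-4\right) + \left(62 - 25\right) = -544 + 37 = -507$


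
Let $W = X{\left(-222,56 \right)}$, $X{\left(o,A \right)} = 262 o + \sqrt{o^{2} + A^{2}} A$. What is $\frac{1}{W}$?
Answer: $- \frac{14541}{804665444} - \frac{7 \sqrt{13105}}{201166361} \approx -2.2054 \cdot 10^{-5}$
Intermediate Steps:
$X{\left(o,A \right)} = 262 o + A \sqrt{A^{2} + o^{2}}$ ($X{\left(o,A \right)} = 262 o + \sqrt{A^{2} + o^{2}} A = 262 o + A \sqrt{A^{2} + o^{2}}$)
$W = -58164 + 112 \sqrt{13105}$ ($W = 262 \left(-222\right) + 56 \sqrt{56^{2} + \left(-222\right)^{2}} = -58164 + 56 \sqrt{3136 + 49284} = -58164 + 56 \sqrt{52420} = -58164 + 56 \cdot 2 \sqrt{13105} = -58164 + 112 \sqrt{13105} \approx -45343.0$)
$\frac{1}{W} = \frac{1}{-58164 + 112 \sqrt{13105}}$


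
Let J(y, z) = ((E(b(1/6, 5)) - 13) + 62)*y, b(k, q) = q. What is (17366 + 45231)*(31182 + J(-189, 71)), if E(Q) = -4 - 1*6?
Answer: 1490497167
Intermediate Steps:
E(Q) = -10 (E(Q) = -4 - 6 = -10)
J(y, z) = 39*y (J(y, z) = ((-10 - 13) + 62)*y = (-23 + 62)*y = 39*y)
(17366 + 45231)*(31182 + J(-189, 71)) = (17366 + 45231)*(31182 + 39*(-189)) = 62597*(31182 - 7371) = 62597*23811 = 1490497167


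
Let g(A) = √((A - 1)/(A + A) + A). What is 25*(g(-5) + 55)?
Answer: 1375 + 5*I*√110 ≈ 1375.0 + 52.44*I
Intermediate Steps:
g(A) = √(A + (-1 + A)/(2*A)) (g(A) = √((-1 + A)/((2*A)) + A) = √((-1 + A)*(1/(2*A)) + A) = √((-1 + A)/(2*A) + A) = √(A + (-1 + A)/(2*A)))
25*(g(-5) + 55) = 25*(√(2 - 2/(-5) + 4*(-5))/2 + 55) = 25*(√(2 - 2*(-⅕) - 20)/2 + 55) = 25*(√(2 + ⅖ - 20)/2 + 55) = 25*(√(-88/5)/2 + 55) = 25*((2*I*√110/5)/2 + 55) = 25*(I*√110/5 + 55) = 25*(55 + I*√110/5) = 1375 + 5*I*√110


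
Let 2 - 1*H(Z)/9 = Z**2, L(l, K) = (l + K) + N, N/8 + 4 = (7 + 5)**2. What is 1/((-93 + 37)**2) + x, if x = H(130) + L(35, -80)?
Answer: -473557951/3136 ≈ -1.5101e+5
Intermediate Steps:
N = 1120 (N = -32 + 8*(7 + 5)**2 = -32 + 8*12**2 = -32 + 8*144 = -32 + 1152 = 1120)
L(l, K) = 1120 + K + l (L(l, K) = (l + K) + 1120 = (K + l) + 1120 = 1120 + K + l)
H(Z) = 18 - 9*Z**2
x = -151007 (x = (18 - 9*130**2) + (1120 - 80 + 35) = (18 - 9*16900) + 1075 = (18 - 152100) + 1075 = -152082 + 1075 = -151007)
1/((-93 + 37)**2) + x = 1/((-93 + 37)**2) - 151007 = 1/((-56)**2) - 151007 = 1/3136 - 151007 = -473557951/3136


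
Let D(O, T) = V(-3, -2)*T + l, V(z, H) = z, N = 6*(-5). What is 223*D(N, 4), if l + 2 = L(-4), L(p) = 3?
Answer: -2453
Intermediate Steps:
N = -30
l = 1 (l = -2 + 3 = 1)
D(O, T) = 1 - 3*T (D(O, T) = -3*T + 1 = 1 - 3*T)
223*D(N, 4) = 223*(1 - 3*4) = 223*(1 - 12) = 223*(-11) = -2453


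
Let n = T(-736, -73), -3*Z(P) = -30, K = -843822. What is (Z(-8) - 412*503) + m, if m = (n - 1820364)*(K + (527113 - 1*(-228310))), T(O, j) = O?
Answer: 160983211674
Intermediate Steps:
Z(P) = 10 (Z(P) = -⅓*(-30) = 10)
n = -736
m = 160983418900 (m = (-736 - 1820364)*(-843822 + (527113 - 1*(-228310))) = -1821100*(-843822 + (527113 + 228310)) = -1821100*(-843822 + 755423) = -1821100*(-88399) = 160983418900)
(Z(-8) - 412*503) + m = (10 - 412*503) + 160983418900 = (10 - 207236) + 160983418900 = -207226 + 160983418900 = 160983211674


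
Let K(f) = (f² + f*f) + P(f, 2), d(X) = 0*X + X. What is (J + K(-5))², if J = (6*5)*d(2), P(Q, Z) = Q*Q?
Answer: 18225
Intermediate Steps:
P(Q, Z) = Q²
d(X) = X (d(X) = 0 + X = X)
K(f) = 3*f² (K(f) = (f² + f*f) + f² = (f² + f²) + f² = 2*f² + f² = 3*f²)
J = 60 (J = (6*5)*2 = 30*2 = 60)
(J + K(-5))² = (60 + 3*(-5)²)² = (60 + 3*25)² = (60 + 75)² = 135² = 18225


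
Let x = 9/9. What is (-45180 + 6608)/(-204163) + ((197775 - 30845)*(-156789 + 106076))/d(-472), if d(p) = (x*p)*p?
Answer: -864168794536611/22742124896 ≈ -37999.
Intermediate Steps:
x = 1 (x = 9*(⅑) = 1)
d(p) = p² (d(p) = (1*p)*p = p*p = p²)
(-45180 + 6608)/(-204163) + ((197775 - 30845)*(-156789 + 106076))/d(-472) = (-45180 + 6608)/(-204163) + ((197775 - 30845)*(-156789 + 106076))/((-472)²) = -38572*(-1/204163) + (166930*(-50713))/222784 = 38572/204163 - 8465521090*1/222784 = 38572/204163 - 4232760545/111392 = -864168794536611/22742124896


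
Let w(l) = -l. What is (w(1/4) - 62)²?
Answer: 62001/16 ≈ 3875.1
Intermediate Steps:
(w(1/4) - 62)² = (-1/4 - 62)² = (-1*¼ - 62)² = (-¼ - 62)² = (-249/4)² = 62001/16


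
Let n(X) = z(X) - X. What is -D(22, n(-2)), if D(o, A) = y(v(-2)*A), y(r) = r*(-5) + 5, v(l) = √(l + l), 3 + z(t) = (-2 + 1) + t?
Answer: -5 - 40*I ≈ -5.0 - 40.0*I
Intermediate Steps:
z(t) = -4 + t (z(t) = -3 + ((-2 + 1) + t) = -3 + (-1 + t) = -4 + t)
v(l) = √2*√l (v(l) = √(2*l) = √2*√l)
n(X) = -4 (n(X) = (-4 + X) - X = -4)
y(r) = 5 - 5*r (y(r) = -5*r + 5 = 5 - 5*r)
D(o, A) = 5 - 10*I*A (D(o, A) = 5 - 5*√2*√(-2)*A = 5 - 5*√2*(I*√2)*A = 5 - 5*2*I*A = 5 - 10*I*A)
-D(22, n(-2)) = -(5 - 10*I*(-4)) = -(5 + 40*I) = -5 - 40*I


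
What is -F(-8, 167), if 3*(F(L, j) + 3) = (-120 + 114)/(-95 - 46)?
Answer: 421/141 ≈ 2.9858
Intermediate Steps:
F(L, j) = -421/141 (F(L, j) = -3 + ((-120 + 114)/(-95 - 46))/3 = -3 + (-6/(-141))/3 = -3 + (-6*(-1/141))/3 = -3 + (⅓)*(2/47) = -3 + 2/141 = -421/141)
-F(-8, 167) = -1*(-421/141) = 421/141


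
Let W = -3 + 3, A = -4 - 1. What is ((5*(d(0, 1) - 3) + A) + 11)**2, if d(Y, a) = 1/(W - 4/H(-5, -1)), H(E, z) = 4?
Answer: 196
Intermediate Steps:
A = -5
W = 0
d(Y, a) = -1 (d(Y, a) = 1/(0 - 4/4) = 1/(0 - 4*1/4) = 1/(0 - 1) = 1/(-1) = -1)
((5*(d(0, 1) - 3) + A) + 11)**2 = ((5*(-1 - 3) - 5) + 11)**2 = ((5*(-4) - 5) + 11)**2 = ((-20 - 5) + 11)**2 = (-25 + 11)**2 = (-14)**2 = 196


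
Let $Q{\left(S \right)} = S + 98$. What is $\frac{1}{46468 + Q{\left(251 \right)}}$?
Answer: $\frac{1}{46817} \approx 2.136 \cdot 10^{-5}$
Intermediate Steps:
$Q{\left(S \right)} = 98 + S$
$\frac{1}{46468 + Q{\left(251 \right)}} = \frac{1}{46468 + \left(98 + 251\right)} = \frac{1}{46468 + 349} = \frac{1}{46817}$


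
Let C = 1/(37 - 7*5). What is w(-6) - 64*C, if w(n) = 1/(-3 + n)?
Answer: -289/9 ≈ -32.111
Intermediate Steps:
C = 1/2 (C = 1/(37 - 35) = 1/2 ≈ 0.50000)
w(-6) - 64*C = 1/(-3 - 6) - 64*1/2 = 1/(-9) - 32 = -1/9 - 32 = -289/9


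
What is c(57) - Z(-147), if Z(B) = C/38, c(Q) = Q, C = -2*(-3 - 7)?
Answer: 1073/19 ≈ 56.474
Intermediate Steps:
C = 20 (C = -2*(-10) = 20)
Z(B) = 10/19 (Z(B) = 20/38 = 20*(1/38) = 10/19)
c(57) - Z(-147) = 57 - 1*10/19 = 57 - 10/19 = 1073/19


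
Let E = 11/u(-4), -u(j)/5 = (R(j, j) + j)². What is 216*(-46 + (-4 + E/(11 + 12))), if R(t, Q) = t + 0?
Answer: -9936297/920 ≈ -10800.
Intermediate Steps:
R(t, Q) = t
u(j) = -20*j² (u(j) = -5*(j + j)² = -5*4*j² = -20*j²)
E = -11/320 (E = 11/((-20*(-4)²)) = 11/((-20*16)) = 11/(-320) = 11*(-1/320) = -11/320 ≈ -0.034375)
216*(-46 + (-4 + E/(11 + 12))) = 216*(-46 + (-4 - 11/(320*(11 + 12)))) = 216*(-46 + (-4 - 11/320/23)) = 216*(-46 + (-4 - 11/320*1/23)) = 216*(-46 + (-4 - 11/7360)) = 216*(-46 - 29451/7360) = 216*(-368011/7360) = -9936297/920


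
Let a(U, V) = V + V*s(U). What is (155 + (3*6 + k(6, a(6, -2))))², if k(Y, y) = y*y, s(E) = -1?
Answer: 29929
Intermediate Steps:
a(U, V) = 0 (a(U, V) = V + V*(-1) = V - V = 0)
k(Y, y) = y²
(155 + (3*6 + k(6, a(6, -2))))² = (155 + (3*6 + 0²))² = (155 + (18 + 0))² = (155 + 18)² = 173² = 29929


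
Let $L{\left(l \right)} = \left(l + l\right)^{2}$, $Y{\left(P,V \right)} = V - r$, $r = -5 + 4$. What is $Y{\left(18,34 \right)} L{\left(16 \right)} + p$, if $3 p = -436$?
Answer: $\frac{107084}{3} \approx 35695.0$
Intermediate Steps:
$p = - \frac{436}{3}$ ($p = \frac{1}{3} \left(-436\right) = - \frac{436}{3} \approx -145.33$)
$r = -1$
$Y{\left(P,V \right)} = 1 + V$ ($Y{\left(P,V \right)} = V - -1 = V + 1 = 1 + V$)
$L{\left(l \right)} = 4 l^{2}$ ($L{\left(l \right)} = \left(2 l\right)^{2} = 4 l^{2}$)
$Y{\left(18,34 \right)} L{\left(16 \right)} + p = \left(1 + 34\right) 4 \cdot 16^{2} - \frac{436}{3} = 35 \cdot 4 \cdot 256 - \frac{436}{3} = 35 \cdot 1024 - \frac{436}{3} = 35840 - \frac{436}{3} = \frac{107084}{3}$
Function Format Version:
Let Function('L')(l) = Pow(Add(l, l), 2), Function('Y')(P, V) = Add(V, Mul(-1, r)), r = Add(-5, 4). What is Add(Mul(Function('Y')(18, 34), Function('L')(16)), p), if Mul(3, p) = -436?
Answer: Rational(107084, 3) ≈ 35695.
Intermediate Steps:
p = Rational(-436, 3) (p = Mul(Rational(1, 3), -436) = Rational(-436, 3) ≈ -145.33)
r = -1
Function('Y')(P, V) = Add(1, V) (Function('Y')(P, V) = Add(V, Mul(-1, -1)) = Add(V, 1) = Add(1, V))
Function('L')(l) = Mul(4, Pow(l, 2)) (Function('L')(l) = Pow(Mul(2, l), 2) = Mul(4, Pow(l, 2)))
Add(Mul(Function('Y')(18, 34), Function('L')(16)), p) = Add(Mul(Add(1, 34), Mul(4, Pow(16, 2))), Rational(-436, 3)) = Add(Mul(35, Mul(4, 256)), Rational(-436, 3)) = Add(Mul(35, 1024), Rational(-436, 3)) = Add(35840, Rational(-436, 3)) = Rational(107084, 3)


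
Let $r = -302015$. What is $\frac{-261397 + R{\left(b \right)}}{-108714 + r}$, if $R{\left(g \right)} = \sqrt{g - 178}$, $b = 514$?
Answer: $\frac{261397}{410729} - \frac{4 \sqrt{21}}{410729} \approx 0.63638$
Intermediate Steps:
$R{\left(g \right)} = \sqrt{-178 + g}$
$\frac{-261397 + R{\left(b \right)}}{-108714 + r} = \frac{-261397 + \sqrt{-178 + 514}}{-108714 - 302015} = \frac{-261397 + \sqrt{336}}{-410729} = \left(-261397 + 4 \sqrt{21}\right) \left(- \frac{1}{410729}\right) = \frac{261397}{410729} - \frac{4 \sqrt{21}}{410729}$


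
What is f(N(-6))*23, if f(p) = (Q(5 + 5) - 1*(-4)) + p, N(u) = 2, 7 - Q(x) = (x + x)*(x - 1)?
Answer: -3841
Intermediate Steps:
Q(x) = 7 - 2*x*(-1 + x) (Q(x) = 7 - (x + x)*(x - 1) = 7 - 2*x*(-1 + x))
f(p) = -169 + p (f(p) = ((7 - 2*(5 + 5)² + 2*(5 + 5)) - 1*(-4)) + p = ((7 - 2*10² + 2*10) + 4) + p = ((7 - 2*100 + 20) + 4) + p = ((7 - 200 + 20) + 4) + p = (-173 + 4) + p = -169 + p)
f(N(-6))*23 = (-169 + 2)*23 = -167*23 = -3841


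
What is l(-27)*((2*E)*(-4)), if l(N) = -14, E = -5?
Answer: -560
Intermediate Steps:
l(-27)*((2*E)*(-4)) = -14*2*(-5)*(-4) = -(-140)*(-4) = -14*40 = -560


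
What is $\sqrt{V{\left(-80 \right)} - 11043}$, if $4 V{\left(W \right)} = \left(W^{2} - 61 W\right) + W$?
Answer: $i \sqrt{8243} \approx 90.791 i$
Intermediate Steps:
$V{\left(W \right)} = - 15 W + \frac{W^{2}}{4}$ ($V{\left(W \right)} = \frac{\left(W^{2} - 61 W\right) + W}{4} = \frac{W^{2} - 60 W}{4} = - 15 W + \frac{W^{2}}{4}$)
$\sqrt{V{\left(-80 \right)} - 11043} = \sqrt{\frac{1}{4} \left(-80\right) \left(-60 - 80\right) - 11043} = \sqrt{\frac{1}{4} \left(-80\right) \left(-140\right) - 11043} = \sqrt{2800 - 11043} = \sqrt{-8243} = i \sqrt{8243}$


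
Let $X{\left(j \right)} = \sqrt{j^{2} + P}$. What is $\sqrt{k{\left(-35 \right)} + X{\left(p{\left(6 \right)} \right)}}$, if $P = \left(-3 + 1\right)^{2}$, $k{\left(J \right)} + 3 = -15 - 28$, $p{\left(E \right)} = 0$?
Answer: $2 i \sqrt{11} \approx 6.6332 i$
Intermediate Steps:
$k{\left(J \right)} = -46$ ($k{\left(J \right)} = -3 - 43 = -46$)
$P = 4$ ($P = \left(-2\right)^{2} = 4$)
$X{\left(j \right)} = \sqrt{4 + j^{2}}$ ($X{\left(j \right)} = \sqrt{j^{2} + 4} = \sqrt{4 + j^{2}}$)
$\sqrt{k{\left(-35 \right)} + X{\left(p{\left(6 \right)} \right)}} = \sqrt{-46 + \sqrt{4 + 0^{2}}} = \sqrt{-46 + \sqrt{4 + 0}} = \sqrt{-46 + \sqrt{4}} = \sqrt{-46 + 2} = \sqrt{-44} = 2 i \sqrt{11}$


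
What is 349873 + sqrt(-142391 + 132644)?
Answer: 349873 + 57*I*sqrt(3) ≈ 3.4987e+5 + 98.727*I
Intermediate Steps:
349873 + sqrt(-142391 + 132644) = 349873 + sqrt(-9747) = 349873 + 57*I*sqrt(3)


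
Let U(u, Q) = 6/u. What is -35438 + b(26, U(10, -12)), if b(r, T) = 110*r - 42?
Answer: -32620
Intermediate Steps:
b(r, T) = -42 + 110*r
-35438 + b(26, U(10, -12)) = -35438 + (-42 + 110*26) = -35438 + (-42 + 2860) = -35438 + 2818 = -32620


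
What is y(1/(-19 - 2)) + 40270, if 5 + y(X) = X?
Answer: 845564/21 ≈ 40265.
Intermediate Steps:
y(X) = -5 + X
y(1/(-19 - 2)) + 40270 = (-5 + 1/(-19 - 2)) + 40270 = (-5 + 1/(-21)) + 40270 = (-5 - 1/21) + 40270 = -106/21 + 40270 = 845564/21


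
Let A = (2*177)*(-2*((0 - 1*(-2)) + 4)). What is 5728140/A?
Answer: -159115/118 ≈ -1348.4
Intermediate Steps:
A = -4248 (A = 354*(-2*((0 + 2) + 4)) = 354*(-2*(2 + 4)) = 354*(-2*6) = 354*(-12) = -4248)
5728140/A = 5728140/(-4248) = 5728140*(-1/4248) = -159115/118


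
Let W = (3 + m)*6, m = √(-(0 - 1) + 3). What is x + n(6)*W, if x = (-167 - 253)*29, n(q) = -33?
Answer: -13170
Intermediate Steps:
m = 2 (m = √(-1*(-1) + 3) = √(1 + 3) = √4 = 2)
x = -12180 (x = -420*29 = -12180)
W = 30 (W = (3 + 2)*6 = 5*6 = 30)
x + n(6)*W = -12180 - 33*30 = -12180 - 990 = -13170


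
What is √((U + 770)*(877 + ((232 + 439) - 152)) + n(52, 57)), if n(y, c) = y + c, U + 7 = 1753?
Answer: √3512445 ≈ 1874.2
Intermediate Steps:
U = 1746 (U = -7 + 1753 = 1746)
n(y, c) = c + y
√((U + 770)*(877 + ((232 + 439) - 152)) + n(52, 57)) = √((1746 + 770)*(877 + ((232 + 439) - 152)) + (57 + 52)) = √(2516*(877 + (671 - 152)) + 109) = √(2516*(877 + 519) + 109) = √(2516*1396 + 109) = √(3512336 + 109) = √3512445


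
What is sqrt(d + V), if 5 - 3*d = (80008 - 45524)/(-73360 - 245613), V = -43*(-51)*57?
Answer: 2*sqrt(28616055354778323)/956919 ≈ 353.56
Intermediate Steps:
V = 125001 (V = 2193*57 = 125001)
d = 1629349/956919 (d = 5/3 - (80008 - 45524)/(3*(-73360 - 245613)) = 5/3 - 34484/(3*(-318973)) = 5/3 - 34484*(-1)/(3*318973) = 5/3 - 1/3*(-34484/318973) = 5/3 + 34484/956919 = 1629349/956919 ≈ 1.7027)
sqrt(d + V) = sqrt(1629349/956919 + 125001) = sqrt(119617461268/956919) = 2*sqrt(28616055354778323)/956919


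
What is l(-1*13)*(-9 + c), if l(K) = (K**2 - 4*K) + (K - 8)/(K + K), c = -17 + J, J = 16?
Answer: -28835/13 ≈ -2218.1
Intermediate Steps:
c = -1 (c = -17 + 16 = -1)
l(K) = K**2 - 4*K + (-8 + K)/(2*K) (l(K) = (K**2 - 4*K) + (-8 + K)/((2*K)) = (K**2 - 4*K) + (-8 + K)*(1/(2*K)) = (K**2 - 4*K) + (-8 + K)/(2*K) = K**2 - 4*K + (-8 + K)/(2*K))
l(-1*13)*(-9 + c) = (1/2 + (-1*13)**2 - (-4)*13 - 4/((-1*13)))*(-9 - 1) = (1/2 + (-13)**2 - 4*(-13) - 4/(-13))*(-10) = (1/2 + 169 + 52 - 4*(-1/13))*(-10) = (1/2 + 169 + 52 + 4/13)*(-10) = (5767/26)*(-10) = -28835/13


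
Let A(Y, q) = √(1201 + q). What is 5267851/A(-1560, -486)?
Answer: 5267851*√715/715 ≈ 1.9701e+5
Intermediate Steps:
5267851/A(-1560, -486) = 5267851/(√(1201 - 486)) = 5267851/(√715) = 5267851*(√715/715) = 5267851*√715/715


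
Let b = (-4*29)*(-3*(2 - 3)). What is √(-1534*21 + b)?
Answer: 9*I*√402 ≈ 180.45*I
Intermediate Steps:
b = -348 (b = -(-348)*(-1) = -116*3 = -348)
√(-1534*21 + b) = √(-1534*21 - 348) = √(-32214 - 348) = √(-32562) = 9*I*√402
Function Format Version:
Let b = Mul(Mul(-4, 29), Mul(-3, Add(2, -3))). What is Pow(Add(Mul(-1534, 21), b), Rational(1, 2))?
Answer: Mul(9, I, Pow(402, Rational(1, 2))) ≈ Mul(180.45, I)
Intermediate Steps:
b = -348 (b = Mul(-116, Mul(-3, -1)) = Mul(-116, 3) = -348)
Pow(Add(Mul(-1534, 21), b), Rational(1, 2)) = Pow(Add(Mul(-1534, 21), -348), Rational(1, 2)) = Pow(Add(-32214, -348), Rational(1, 2)) = Pow(-32562, Rational(1, 2)) = Mul(9, I, Pow(402, Rational(1, 2)))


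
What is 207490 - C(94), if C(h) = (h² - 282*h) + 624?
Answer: 224538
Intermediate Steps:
C(h) = 624 + h² - 282*h
207490 - C(94) = 207490 - (624 + 94² - 282*94) = 207490 - (624 + 8836 - 26508) = 207490 - 1*(-17048) = 207490 + 17048 = 224538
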